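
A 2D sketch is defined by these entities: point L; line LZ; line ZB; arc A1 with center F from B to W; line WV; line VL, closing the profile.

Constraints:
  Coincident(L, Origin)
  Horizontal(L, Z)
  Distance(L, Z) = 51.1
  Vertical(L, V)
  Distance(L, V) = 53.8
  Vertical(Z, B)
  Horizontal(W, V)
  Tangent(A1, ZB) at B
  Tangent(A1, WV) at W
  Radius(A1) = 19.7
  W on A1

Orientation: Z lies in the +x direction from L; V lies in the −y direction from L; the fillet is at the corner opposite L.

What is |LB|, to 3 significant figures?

61.4

L is at the origin; L and Z share the same y with |LZ| = 51.1 and Z on the +x side, so Z = (51.1, 0.00). L and V share the same x with |LV| = 53.8 and V on the −y side, so V = (0.00, -53.8). The virtual corner opposite L is at (51.1, -53.8). The tangent condition forces FB to be normal to ZB and the tangent condition forces FW to be normal to WV, with radius 19.7, so the center F sits 19.7 in from both sides at F = (31.4, -34.1). That places the tangent points at B = (51.1, -34.1) on ZB and W = (31.4, -53.8) on WV. Then |LB| = |B − L| = 61.4.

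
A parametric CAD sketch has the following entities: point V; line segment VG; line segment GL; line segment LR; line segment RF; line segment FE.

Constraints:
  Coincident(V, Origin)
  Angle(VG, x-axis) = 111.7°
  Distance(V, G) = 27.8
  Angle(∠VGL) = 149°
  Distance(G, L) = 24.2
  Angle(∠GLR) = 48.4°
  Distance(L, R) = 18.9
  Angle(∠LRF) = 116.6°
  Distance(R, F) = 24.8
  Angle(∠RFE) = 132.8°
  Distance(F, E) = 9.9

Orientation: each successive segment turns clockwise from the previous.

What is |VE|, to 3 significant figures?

16.8

∠LRF = 116.6° gives RF at -114° from the x-axis; with |RF| = 24.8, F = (-4.65, 12.4). ∠RFE = 132.8° gives FE at -162° from the x-axis; with |FE| = 9.9, E = (-14.0, 9.30). Then |VE| = |E − V| = 16.8.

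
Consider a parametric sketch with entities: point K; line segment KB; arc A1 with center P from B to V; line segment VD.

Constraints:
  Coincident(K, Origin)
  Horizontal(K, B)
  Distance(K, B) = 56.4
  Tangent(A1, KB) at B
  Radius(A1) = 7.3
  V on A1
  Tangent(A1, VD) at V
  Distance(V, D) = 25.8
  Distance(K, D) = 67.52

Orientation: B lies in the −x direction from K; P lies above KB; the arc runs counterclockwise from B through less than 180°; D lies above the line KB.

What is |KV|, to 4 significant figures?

50.49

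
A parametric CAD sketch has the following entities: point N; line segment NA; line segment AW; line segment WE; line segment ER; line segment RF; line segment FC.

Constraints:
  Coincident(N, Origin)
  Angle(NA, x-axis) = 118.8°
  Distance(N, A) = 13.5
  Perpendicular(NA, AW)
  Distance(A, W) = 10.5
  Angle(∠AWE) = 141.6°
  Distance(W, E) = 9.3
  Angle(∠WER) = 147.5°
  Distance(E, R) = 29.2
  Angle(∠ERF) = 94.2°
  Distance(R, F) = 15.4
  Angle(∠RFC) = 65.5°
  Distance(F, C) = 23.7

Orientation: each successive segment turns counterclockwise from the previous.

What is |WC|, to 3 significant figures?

16.1

N is at the origin; NA runs at 118.8° with length 13.5, so A = (-6.50, 11.8). The perpendicularity gives AW at right angles to NA, so AW runs at -151°; with |AW| = 10.5, W = (-15.7, 6.77). ∠AWE = 141.6° gives WE at -113° from the x-axis; with |WE| = 9.3, E = (-19.3, -1.80). ∠WER = 147.5° gives ER at -80.3° from the x-axis; with |ER| = 29.2, R = (-14.4, -30.6). ∠ERF = 94.2° gives RF at 5.50° from the x-axis; with |RF| = 15.4, F = (0.940, -29.1). ∠RFC = 65.5° gives FC at 120° from the x-axis; with |FC| = 23.7, C = (-10.9, -8.58). Then |WC| = |C − W| = 16.1.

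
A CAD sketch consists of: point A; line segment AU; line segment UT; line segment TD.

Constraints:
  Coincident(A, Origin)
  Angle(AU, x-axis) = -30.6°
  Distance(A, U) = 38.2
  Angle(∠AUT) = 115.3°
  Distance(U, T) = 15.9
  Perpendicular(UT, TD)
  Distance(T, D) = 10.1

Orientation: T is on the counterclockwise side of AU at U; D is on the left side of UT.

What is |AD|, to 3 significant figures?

40.4

A is at the origin; AU runs at -30.6° with length 38.2, so U = 38.2·(cos -30.6°, sin -30.6°) = (32.9, -19.4). ∠AUT = 115.3°, so UT runs at -30.6° + (180° − 115.3°) = 34.1° from the x-axis; with |UT| = 15.9, T = U + 15.9·(cos 34.1°, sin 34.1°) = (46.0, -10.5). The perpendicularity gives TD at right angles to UT; with |TD| = 10.1 on the left of UT, D = T + 10.1·(-0.561, 0.828) = (40.4, -2.17). Then |AD| = |D − A| = 40.4.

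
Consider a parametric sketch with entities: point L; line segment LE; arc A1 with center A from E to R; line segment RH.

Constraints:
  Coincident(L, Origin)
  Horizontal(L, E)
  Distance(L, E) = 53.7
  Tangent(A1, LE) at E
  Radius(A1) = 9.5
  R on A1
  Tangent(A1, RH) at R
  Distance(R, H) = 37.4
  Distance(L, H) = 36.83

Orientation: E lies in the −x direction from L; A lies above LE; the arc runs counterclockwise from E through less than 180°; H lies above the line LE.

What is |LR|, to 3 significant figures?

46.9

Checks: L.y = 0.00, E.y = 0.00 ✓; |AE| = 9.500 ✓; |AR| = 9.500 ✓; ∠(AR, RH) = 90.00° ✓; |RH| = 37.40 ✓; |LH| = 36.83 ✓.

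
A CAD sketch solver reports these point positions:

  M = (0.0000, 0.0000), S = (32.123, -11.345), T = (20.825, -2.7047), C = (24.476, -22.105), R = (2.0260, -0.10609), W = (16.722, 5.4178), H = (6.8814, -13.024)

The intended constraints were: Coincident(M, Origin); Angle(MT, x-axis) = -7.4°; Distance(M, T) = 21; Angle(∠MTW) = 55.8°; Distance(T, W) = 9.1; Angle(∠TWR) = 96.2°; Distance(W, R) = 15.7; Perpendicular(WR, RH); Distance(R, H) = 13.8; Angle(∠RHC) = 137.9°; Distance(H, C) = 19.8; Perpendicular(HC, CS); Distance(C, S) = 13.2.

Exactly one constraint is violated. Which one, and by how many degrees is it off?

Perpendicular(HC, CS) — off by 8.10°.

M = (0.00, 0.00) ✓; MT at -7.400° ✓; |MT| = 21.00 ✓; ∠MTW = 55.80° ✓; |TW| = 9.100 ✓; ∠TWR = 96.20° ✓; |WR| = 15.70 ✓; ∠(WR, RH) = 90.00° ✓; |RH| = 13.80 ✓; ∠RHC = 137.9° ✓; |HC| = 19.80 ✓; ∠(HC, CS) = 81.90° ✗; |CS| = 13.20 ✓.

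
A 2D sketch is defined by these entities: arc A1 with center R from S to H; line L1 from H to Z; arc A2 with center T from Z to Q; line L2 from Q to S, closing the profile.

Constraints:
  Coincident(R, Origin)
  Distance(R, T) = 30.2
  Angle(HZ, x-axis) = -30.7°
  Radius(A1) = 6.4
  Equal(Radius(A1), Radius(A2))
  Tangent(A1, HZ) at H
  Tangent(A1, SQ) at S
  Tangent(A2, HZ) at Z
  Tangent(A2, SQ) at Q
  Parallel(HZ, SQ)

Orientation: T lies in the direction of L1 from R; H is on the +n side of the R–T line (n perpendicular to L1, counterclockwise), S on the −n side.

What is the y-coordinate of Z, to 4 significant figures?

-9.915

The slot axis is L1's direction at -30.7°, so u = (cos -30.7°, sin -30.7°) = (0.8599, -0.5105) and n = (−sin -30.7°, cos -30.7°) = (0.5105, 0.8599). R is at the origin and T lies 30.2 along u from R, so T = 30.2·u = (25.97, -15.42). Tangency of A1 to both parallel lines with radius 6.4 puts H and S at R ± 6.4·n: H = (3.267, 5.503), S = (-3.267, -5.503). Equal radii place Z and Q the same way about T: Z = T + 6.4·n = (29.24, -9.915), Q = T − 6.4·n = (22.70, -20.92). So Z.y = -9.915.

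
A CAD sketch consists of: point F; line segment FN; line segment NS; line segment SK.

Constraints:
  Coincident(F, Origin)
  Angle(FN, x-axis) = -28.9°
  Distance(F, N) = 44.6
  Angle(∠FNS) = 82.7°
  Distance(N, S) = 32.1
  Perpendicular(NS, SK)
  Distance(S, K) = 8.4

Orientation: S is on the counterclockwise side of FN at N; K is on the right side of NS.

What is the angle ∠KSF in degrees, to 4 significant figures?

149.1°

F is at the origin; FN runs at -28.9° with length 44.6, so N = 44.6·(cos -28.9°, sin -28.9°) = (39.05, -21.55). ∠FNS = 82.7°, so NS runs at -28.9° + (180° − 82.7°) = 68.40° from the x-axis; with |NS| = 32.1, S = N + 32.1·(cos 68.40°, sin 68.40°) = (50.86, 8.291). The perpendicularity gives SK at right angles to NS; with |SK| = 8.4 on the right of NS, K = S + 8.4·(0.9298, -0.3681) = (58.67, 5.199). Then cos ∠KSF = SK·SF / (|SK||SF|), giving 149.1°.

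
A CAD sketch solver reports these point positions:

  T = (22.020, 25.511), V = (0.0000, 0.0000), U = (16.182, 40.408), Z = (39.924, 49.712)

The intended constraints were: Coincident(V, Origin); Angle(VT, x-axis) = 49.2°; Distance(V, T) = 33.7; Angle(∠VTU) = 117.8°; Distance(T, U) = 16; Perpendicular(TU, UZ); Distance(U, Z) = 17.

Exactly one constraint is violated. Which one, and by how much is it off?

Distance(U, Z) = 17 — off by 8.50.

V = (0.00, 0.00) ✓; VT at 49.20° ✓; |VT| = 33.70 ✓; ∠VTU = 117.8° ✓; |TU| = 16.00 ✓; ∠(TU, UZ) = 90.00° ✓; |UZ| = 25.50 ✗.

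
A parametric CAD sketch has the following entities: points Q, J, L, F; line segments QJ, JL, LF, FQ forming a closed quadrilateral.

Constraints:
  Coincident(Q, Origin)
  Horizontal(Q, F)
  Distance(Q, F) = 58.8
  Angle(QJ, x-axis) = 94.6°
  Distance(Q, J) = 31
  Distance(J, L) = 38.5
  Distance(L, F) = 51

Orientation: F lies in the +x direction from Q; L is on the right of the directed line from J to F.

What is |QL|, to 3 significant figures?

10.2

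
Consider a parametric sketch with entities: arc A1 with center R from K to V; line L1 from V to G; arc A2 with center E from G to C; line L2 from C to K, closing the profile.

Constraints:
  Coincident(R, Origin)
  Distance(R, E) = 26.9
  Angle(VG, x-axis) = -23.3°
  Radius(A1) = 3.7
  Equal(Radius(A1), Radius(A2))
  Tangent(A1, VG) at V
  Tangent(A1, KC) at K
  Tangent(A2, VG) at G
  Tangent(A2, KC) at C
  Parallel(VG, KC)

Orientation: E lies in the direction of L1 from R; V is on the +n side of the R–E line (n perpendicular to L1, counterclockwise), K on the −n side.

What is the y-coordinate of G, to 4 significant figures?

-7.242

The slot axis is L1's direction at -23.3°, so u = (cos -23.3°, sin -23.3°) = (0.9184, -0.3955) and n = (−sin -23.3°, cos -23.3°) = (0.3955, 0.9184). R is at the origin and E lies 26.9 along u from R, so E = 26.9·u = (24.71, -10.64). Tangency of A1 to both parallel lines with radius 3.7 puts V and K at R ± 3.7·n: V = (1.464, 3.398), K = (-1.464, -3.398). Equal radii place G and C the same way about E: G = E + 3.7·n = (26.17, -7.242), C = E − 3.7·n = (23.24, -14.04). So G.y = -7.242.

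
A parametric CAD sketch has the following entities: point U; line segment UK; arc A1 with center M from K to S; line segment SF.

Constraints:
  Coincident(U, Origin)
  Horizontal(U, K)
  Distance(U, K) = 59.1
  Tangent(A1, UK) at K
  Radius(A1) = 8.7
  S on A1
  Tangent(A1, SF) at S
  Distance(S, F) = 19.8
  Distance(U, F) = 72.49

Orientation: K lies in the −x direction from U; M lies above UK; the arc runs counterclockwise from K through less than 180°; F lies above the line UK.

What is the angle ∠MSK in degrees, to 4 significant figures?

23.26°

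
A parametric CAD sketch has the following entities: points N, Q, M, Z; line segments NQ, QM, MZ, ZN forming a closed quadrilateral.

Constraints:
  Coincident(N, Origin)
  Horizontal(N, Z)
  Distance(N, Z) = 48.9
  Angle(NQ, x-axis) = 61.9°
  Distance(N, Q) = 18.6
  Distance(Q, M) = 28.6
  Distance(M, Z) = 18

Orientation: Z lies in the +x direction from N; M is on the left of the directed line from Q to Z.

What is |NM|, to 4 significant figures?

39.68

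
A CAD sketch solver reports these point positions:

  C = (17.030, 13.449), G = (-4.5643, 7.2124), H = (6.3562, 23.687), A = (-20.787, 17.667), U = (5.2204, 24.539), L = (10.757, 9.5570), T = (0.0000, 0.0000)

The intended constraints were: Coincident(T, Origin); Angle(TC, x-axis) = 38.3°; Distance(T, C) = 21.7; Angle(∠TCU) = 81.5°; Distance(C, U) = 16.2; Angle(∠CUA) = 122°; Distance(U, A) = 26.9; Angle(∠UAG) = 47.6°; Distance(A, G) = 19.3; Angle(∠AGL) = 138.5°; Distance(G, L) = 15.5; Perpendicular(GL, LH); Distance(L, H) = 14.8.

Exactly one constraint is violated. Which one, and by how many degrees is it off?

Perpendicular(GL, LH) — off by 8.60°.

T = (0.00, 0.00) ✓; TC at 38.30° ✓; |TC| = 21.70 ✓; ∠TCU = 81.50° ✓; |CU| = 16.20 ✓; ∠CUA = 122.0° ✓; |UA| = 26.90 ✓; ∠UAG = 47.60° ✓; |AG| = 19.30 ✓; ∠AGL = 138.5° ✓; |GL| = 15.50 ✓; ∠(GL, LH) = 98.60° ✗; |LH| = 14.80 ✓.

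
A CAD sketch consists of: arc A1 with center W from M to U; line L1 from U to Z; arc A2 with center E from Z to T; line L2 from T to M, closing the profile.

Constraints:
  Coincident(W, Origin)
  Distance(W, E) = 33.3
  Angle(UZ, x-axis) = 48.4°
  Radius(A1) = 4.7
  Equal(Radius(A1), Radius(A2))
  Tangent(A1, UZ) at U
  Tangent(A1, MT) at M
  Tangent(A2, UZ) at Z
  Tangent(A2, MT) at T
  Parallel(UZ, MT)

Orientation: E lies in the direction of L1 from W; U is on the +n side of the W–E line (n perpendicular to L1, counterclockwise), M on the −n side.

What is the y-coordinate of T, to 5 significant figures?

21.781

The slot axis is L1's direction at 48.4°, so u = (cos 48.4°, sin 48.4°) = (0.66393, 0.74780) and n = (−sin 48.4°, cos 48.4°) = (-0.74780, 0.66393). W is at the origin and E lies 33.3 along u from W, so E = 33.3·u = (22.109, 24.902). Tangency of A1 to both parallel lines with radius 4.7 puts U and M at W ± 4.7·n: U = (-3.5147, 3.1205), M = (3.5147, -3.1205). Equal radii place Z and T the same way about E: Z = E + 4.7·n = (18.594, 28.022), T = E − 4.7·n = (25.623, 21.781). So T.y = 21.781.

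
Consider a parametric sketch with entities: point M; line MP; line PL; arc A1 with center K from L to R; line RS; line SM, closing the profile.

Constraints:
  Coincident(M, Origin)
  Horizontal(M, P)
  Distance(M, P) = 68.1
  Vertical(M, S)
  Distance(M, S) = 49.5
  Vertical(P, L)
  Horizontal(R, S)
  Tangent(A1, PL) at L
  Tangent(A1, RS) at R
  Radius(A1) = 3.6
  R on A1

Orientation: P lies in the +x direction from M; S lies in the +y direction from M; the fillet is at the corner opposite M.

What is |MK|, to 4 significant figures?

79.16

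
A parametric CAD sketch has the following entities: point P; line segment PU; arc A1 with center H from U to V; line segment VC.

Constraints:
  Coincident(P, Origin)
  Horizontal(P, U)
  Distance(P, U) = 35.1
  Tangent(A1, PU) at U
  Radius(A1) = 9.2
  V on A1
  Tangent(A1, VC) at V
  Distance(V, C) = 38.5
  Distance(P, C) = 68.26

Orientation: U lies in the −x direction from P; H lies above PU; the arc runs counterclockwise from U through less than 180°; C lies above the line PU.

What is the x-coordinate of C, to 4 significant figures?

-50.88

Checks: P = (0.00, 0.00) ✓; |HV| = 9.200 ✓; ∠(HV, VC) = 90.00° ✓; |VC| = 38.50 ✓; |PC| = 68.26 ✓.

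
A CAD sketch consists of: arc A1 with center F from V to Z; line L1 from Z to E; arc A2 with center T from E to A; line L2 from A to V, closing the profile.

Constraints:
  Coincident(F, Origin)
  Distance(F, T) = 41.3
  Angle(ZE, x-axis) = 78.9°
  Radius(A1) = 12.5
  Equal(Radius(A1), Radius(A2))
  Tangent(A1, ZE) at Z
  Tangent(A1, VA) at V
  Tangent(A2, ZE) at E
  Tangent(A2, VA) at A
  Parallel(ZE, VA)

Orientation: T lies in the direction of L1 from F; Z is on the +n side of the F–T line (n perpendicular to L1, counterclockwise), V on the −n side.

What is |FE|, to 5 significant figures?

43.150

Tangency of A1 to both parallel lines with radius 12.5 puts Z and V at F ± 12.5·n: Z = (-12.266, 2.4065), V = (12.266, -2.4065). Equal radii place E and A the same way about T: E = T + 12.5·n = (-4.3150, 42.934), A = T − 12.5·n = (20.217, 38.121). Then |FE| = |E − F| = 43.150.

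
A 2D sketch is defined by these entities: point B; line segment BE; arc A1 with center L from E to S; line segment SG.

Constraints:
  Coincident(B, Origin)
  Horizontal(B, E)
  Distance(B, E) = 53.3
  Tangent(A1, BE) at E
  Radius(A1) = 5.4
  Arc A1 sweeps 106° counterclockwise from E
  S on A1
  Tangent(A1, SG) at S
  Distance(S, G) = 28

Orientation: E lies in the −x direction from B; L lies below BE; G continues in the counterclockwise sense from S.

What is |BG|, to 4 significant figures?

61.00

B is at the origin; BE is horizontal with |BE| = 53.3 and E on the −x side, so E = (-53.30, 0.000). The tangent condition forces LE to be normal to BE, so L = E + (0, -5.4) = (-53.30, -5.400). On A1, E sits at bearing 90° from L; a 106° counterclockwise sweep puts S at bearing 196°, so S = L + 5.4·(cos 196°, sin 196°) = (-58.49, -6.888). The tangent condition forces LS to be normal to SG, so SG runs along (−sin 196°, cos 196°); with |SG| = 28.0, G = (-50.77, -33.80). Then |BG| = |G − B| = 61.00.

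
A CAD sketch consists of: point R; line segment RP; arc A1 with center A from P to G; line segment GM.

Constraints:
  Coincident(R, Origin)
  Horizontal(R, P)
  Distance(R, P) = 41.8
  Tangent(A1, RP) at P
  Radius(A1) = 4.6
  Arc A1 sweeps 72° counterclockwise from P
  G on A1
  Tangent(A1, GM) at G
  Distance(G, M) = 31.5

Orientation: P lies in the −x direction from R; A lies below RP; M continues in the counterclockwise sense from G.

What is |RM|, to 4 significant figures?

64.99

R is at the origin; RP is horizontal with |RP| = 41.8 and P on the −x side, so P = (-41.80, 0.000). Tangency of A1 to RP means the radius AP is perpendicular to RP, so A = P + (0, -4.6) = (-41.80, -4.600). On A1, P sits at bearing 90° from A; a 72° counterclockwise sweep puts G at bearing 162°, so G = A + 4.6·(cos 162°, sin 162°) = (-46.17, -3.179). The tangent condition forces AG to be normal to GM, so GM runs along (−sin 162°, cos 162°); with |GM| = 31.5, M = (-55.91, -33.14). Then |RM| = |M − R| = 64.99.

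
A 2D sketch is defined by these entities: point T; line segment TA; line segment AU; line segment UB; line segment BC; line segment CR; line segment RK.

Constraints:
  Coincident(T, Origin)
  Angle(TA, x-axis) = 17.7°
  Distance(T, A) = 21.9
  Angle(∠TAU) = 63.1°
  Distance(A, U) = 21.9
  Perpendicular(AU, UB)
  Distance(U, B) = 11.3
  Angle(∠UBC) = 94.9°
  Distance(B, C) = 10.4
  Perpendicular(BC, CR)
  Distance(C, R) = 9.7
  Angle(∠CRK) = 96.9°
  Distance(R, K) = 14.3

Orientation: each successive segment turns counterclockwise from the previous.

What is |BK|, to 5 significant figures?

12.033

The perpendicularity gives CR at right angles to BC, so CR runs at 39.700°; with |CR| = 9.7, R = (11.547, 12.512). ∠CRK = 96.9° gives RK at 122.80° from the x-axis; with |RK| = 14.3, K = (3.8002, 24.532). Then |BK| = |K − B| = 12.033.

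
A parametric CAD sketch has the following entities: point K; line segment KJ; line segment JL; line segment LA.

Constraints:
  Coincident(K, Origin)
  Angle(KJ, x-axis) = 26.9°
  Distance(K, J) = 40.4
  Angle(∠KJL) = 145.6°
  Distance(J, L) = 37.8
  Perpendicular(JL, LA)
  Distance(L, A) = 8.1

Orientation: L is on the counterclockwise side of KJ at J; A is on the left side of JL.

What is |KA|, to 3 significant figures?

72.6

∠KJL = 145.6°, so JL runs at 26.9° + (180° − 145.6°) = 61.3° from the x-axis; with |JL| = 37.8, L = J + 37.8·(cos 61.3°, sin 61.3°) = (54.2, 51.4). JL is perpendicular to LA; with |LA| = 8.1 on the left of JL, A = L + 8.1·(-0.877, 0.480) = (47.1, 55.3). Then |KA| = |A − K| = 72.6.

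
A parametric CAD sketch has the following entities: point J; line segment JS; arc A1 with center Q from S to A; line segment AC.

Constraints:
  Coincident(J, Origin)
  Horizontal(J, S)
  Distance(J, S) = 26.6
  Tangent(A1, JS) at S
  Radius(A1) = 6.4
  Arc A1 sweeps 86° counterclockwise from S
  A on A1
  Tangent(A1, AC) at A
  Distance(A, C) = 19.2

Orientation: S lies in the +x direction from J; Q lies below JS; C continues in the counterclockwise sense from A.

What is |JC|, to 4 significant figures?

31.41

J is at the origin; J and S share the same y with |JS| = 26.6 and S on the +x side, so S = (26.60, 0.000). Since A1 is tangent to JS there, QS ⟂ JS, so Q = S + (0, -6.4) = (26.60, -6.400). On A1, S sits at bearing 90° from Q; an 86° counterclockwise sweep puts A at bearing 176°, so A = Q + 6.4·(cos 176°, sin 176°) = (20.22, -5.954). Since A1 is tangent to AC there, QA ⟂ AC, so AC runs along (−sin 176°, cos 176°); with |AC| = 19.2, C = (18.88, -25.11). Then |JC| = |C − J| = 31.41.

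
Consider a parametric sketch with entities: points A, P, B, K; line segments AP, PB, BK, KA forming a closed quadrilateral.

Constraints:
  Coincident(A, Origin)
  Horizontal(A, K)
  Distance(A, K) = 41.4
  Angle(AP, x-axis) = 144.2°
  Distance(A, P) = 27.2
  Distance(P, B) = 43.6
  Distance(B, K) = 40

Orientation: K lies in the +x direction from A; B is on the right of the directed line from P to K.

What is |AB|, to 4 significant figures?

18.66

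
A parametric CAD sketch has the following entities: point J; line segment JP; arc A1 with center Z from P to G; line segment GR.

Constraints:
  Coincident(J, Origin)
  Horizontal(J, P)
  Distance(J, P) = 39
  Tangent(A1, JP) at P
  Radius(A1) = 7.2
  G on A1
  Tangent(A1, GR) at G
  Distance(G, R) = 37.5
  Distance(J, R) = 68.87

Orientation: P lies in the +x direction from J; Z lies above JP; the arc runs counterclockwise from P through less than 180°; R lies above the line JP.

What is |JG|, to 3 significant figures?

46.3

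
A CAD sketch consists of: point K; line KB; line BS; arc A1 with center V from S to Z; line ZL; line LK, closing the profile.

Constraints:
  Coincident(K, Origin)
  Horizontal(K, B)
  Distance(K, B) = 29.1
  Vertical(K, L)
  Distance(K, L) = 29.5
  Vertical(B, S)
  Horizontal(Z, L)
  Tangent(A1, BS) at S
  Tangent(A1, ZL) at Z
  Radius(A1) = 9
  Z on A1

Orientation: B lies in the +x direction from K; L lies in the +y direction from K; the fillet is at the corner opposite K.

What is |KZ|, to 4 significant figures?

35.70

K is at the origin; K and B share the same y with |KB| = 29.1 and B on the +x side, so B = (29.10, 0.000). KL is vertical with |KL| = 29.5 and L on the +y side, so L = (0.000, 29.50). The virtual corner opposite K is at (29.10, 29.50). The tangent condition forces VS to be normal to BS and since A1 is tangent to ZL there, VZ ⟂ ZL, with radius 9.0, so the center V sits 9.0 in from both sides at V = (20.10, 20.50). That places the tangent points at S = (29.10, 20.50) on BS and Z = (20.10, 29.50) on ZL. Then |KZ| = |Z − K| = 35.70.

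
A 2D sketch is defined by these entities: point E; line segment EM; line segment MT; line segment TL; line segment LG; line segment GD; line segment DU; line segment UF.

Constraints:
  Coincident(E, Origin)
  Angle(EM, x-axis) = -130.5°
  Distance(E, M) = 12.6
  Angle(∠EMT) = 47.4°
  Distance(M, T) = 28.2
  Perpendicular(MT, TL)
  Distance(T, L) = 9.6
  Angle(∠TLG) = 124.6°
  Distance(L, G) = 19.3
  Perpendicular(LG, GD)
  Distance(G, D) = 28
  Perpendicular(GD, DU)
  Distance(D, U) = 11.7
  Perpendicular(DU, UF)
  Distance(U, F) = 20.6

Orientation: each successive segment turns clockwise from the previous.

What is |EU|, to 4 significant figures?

18.57

E is at the origin; EM runs at -130.5° with length 12.6, so M = (-8.183, -9.581). ∠EMT = 47.4° gives MT at 96.90° from the x-axis; with |MT| = 28.2, T = (-11.57, 18.41). The perpendicularity gives TL at right angles to MT, so TL runs at 6.900°; with |TL| = 9.6, L = (-2.040, 19.57). ∠TLG = 124.6° gives LG at -48.50° from the x-axis; with |LG| = 19.3, G = (10.75, 5.113). The perpendicularity gives GD at right angles to LG, so GD runs at -138.5°; with |GD| = 28.0, D = (-10.22, -13.44). GD ⟂ DU, so DU runs at 131.5°; with |DU| = 11.7, U = (-17.98, -4.677). Then |EU| = |U − E| = 18.57.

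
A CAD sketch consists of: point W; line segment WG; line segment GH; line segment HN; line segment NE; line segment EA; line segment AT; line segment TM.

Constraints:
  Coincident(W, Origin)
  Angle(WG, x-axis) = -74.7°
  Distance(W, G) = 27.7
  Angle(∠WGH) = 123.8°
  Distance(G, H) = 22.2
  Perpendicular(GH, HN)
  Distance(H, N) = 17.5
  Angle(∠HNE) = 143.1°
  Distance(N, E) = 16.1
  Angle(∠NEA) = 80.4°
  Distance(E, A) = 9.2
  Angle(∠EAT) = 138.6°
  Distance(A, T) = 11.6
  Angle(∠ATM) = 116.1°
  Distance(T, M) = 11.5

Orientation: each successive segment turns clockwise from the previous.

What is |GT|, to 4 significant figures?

13.42

W is at the origin; WG runs at -74.7° with length 27.7, so G = (7.309, -26.72). ∠WGH = 123.8° gives GH at -130.9° from the x-axis; with |GH| = 22.2, H = (-7.226, -43.50). GH ⟂ HN, so HN runs at 139.1°; with |HN| = 17.5, N = (-20.45, -32.04). ∠HNE = 143.1° gives NE at 102.2° from the x-axis; with |NE| = 16.1, E = (-23.86, -16.30). ∠NEA = 80.4° gives EA at 2.600° from the x-axis; with |EA| = 9.2, A = (-14.67, -15.89). ∠EAT = 138.6° gives AT at -38.80° from the x-axis; with |AT| = 11.6, T = (-5.625, -23.16). Then |GT| = |T − G| = 13.42.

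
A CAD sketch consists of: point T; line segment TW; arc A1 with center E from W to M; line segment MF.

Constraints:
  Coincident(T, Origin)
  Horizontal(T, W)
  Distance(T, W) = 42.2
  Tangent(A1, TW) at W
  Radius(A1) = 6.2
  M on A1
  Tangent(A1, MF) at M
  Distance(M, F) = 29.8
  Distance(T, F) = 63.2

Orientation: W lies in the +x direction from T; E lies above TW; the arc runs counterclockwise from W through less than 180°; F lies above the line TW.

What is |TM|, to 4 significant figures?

48.62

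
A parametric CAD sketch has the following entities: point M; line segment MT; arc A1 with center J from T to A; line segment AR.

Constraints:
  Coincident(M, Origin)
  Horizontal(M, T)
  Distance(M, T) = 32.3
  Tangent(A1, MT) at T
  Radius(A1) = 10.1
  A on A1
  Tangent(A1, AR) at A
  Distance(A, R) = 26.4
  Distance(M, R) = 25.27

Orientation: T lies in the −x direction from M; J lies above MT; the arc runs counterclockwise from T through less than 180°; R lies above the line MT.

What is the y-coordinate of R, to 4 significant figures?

24.06

Checks: ∠(JT, TM) = 90.00° ✓; |JT| = 10.10 ✓; |JA| = 10.10 ✓; ∠(JA, AR) = 90.00° ✓; |AR| = 26.40 ✓; |MR| = 25.27 ✓.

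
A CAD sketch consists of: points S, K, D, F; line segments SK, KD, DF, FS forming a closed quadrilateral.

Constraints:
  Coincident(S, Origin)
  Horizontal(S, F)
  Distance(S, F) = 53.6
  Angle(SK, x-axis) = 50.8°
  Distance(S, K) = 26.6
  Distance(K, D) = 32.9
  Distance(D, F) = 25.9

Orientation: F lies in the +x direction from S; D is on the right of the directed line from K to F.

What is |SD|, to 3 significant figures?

31.1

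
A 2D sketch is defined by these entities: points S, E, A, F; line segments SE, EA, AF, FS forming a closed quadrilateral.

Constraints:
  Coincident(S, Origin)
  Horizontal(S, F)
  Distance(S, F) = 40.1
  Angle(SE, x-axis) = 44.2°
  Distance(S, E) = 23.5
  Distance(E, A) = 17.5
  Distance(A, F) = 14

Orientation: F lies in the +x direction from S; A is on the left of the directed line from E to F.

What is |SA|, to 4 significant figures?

36.18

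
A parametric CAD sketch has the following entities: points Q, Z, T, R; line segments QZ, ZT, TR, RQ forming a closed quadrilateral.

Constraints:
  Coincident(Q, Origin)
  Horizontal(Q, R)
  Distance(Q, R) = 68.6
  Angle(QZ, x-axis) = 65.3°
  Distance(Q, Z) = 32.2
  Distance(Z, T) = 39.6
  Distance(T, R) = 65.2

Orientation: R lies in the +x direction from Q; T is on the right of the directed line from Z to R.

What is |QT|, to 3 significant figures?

10.1

Q is at the origin; QR is horizontal with |QR| = 68.6 and R in +x, so R = (68.6, 0). QZ runs at 65.3° with |QZ| = 32.2, so Z = (13.5, 29.3). T is determined by |ZT| = 39.6 and |TR| = 65.2 together: it lies at the intersection of circle(Z, 39.6) and circle(R, 65.2). With |ZR| = 62.4, the foot of the radical line on ZR is 9.72 from Z and the perpendicular offset is √(39.6² − 9.72²) = 38.4. Taking the right-of-ZR solution: T = (4.05, -9.21).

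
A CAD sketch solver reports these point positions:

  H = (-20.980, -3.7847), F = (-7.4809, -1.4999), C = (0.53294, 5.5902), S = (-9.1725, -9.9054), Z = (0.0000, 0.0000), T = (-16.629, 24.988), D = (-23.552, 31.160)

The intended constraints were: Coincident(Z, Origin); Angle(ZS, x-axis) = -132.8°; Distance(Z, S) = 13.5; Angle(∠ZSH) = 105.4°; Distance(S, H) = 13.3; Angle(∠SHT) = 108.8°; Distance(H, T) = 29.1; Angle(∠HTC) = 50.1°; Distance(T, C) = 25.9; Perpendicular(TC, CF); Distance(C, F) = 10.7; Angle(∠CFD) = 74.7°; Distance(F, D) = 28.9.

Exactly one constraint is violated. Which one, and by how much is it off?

Distance(F, D) = 28.9 — off by 7.50.

Z = (0.00, 0.00) ✓; ZS at -132.8° ✓; |ZS| = 13.50 ✓; ∠ZSH = 105.4° ✓; |SH| = 13.30 ✓; ∠SHT = 108.8° ✓; |HT| = 29.10 ✓; ∠HTC = 50.10° ✓; |TC| = 25.90 ✓; ∠(TC, CF) = 90.00° ✓; |CF| = 10.70 ✓; ∠CFD = 74.70° ✓; |FD| = 36.40 ✗.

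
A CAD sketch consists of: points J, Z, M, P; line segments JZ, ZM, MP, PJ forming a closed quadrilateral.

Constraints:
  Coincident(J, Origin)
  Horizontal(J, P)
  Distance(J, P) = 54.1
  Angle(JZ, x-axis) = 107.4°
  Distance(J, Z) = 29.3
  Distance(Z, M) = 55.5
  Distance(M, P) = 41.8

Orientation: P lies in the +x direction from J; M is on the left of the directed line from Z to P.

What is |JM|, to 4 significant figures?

60.94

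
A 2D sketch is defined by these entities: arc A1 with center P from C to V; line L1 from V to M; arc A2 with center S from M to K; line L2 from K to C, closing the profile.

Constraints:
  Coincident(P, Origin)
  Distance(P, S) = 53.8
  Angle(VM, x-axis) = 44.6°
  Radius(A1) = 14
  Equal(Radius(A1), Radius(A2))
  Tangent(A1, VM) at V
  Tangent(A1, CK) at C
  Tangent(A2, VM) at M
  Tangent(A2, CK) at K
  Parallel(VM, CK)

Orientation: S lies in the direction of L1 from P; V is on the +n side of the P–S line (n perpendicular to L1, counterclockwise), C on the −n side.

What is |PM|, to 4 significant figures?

55.59

The slot axis is L1's direction at 44.6°, so u = (cos 44.6°, sin 44.6°) = (0.7120, 0.7022) and n = (−sin 44.6°, cos 44.6°) = (-0.7022, 0.7120). P is at the origin and S lies 53.8 along u from P, so S = 53.8·u = (38.31, 37.78). Tangency of A1 to both parallel lines with radius 14.0 puts V and C at P ± 14.0·n: V = (-9.830, 9.968), C = (9.830, -9.968). Equal radii place M and K the same way about S: M = S + 14.0·n = (28.48, 47.74), K = S − 14.0·n = (48.14, 27.81). Then |PM| = |M − P| = 55.59.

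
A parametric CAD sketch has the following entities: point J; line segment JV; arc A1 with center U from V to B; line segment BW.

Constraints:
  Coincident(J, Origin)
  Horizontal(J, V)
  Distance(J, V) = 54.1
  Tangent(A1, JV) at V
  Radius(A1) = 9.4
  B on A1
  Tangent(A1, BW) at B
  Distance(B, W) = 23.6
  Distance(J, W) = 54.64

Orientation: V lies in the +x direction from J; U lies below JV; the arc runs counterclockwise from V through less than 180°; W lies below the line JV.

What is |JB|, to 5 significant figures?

45.613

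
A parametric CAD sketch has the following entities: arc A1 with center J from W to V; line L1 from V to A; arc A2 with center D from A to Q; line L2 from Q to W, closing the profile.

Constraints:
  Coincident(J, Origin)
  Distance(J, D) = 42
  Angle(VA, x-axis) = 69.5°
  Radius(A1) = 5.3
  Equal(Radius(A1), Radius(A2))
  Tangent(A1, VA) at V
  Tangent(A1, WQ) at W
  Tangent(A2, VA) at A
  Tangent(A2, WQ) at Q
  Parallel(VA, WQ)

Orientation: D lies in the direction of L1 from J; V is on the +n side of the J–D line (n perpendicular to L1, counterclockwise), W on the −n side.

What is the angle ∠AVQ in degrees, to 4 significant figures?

14.16°

The slot axis is L1's direction at 69.5°, so u = (cos 69.5°, sin 69.5°) = (0.3502, 0.9367) and n = (−sin 69.5°, cos 69.5°) = (-0.9367, 0.3502). J is at the origin and D lies 42.0 along u from J, so D = 42.0·u = (14.71, 39.34). Tangency of A1 to both parallel lines with radius 5.3 puts V and W at J ± 5.3·n: V = (-4.964, 1.856), W = (4.964, -1.856). Equal radii place A and Q the same way about D: A = D + 5.3·n = (9.744, 41.20), Q = D − 5.3·n = (19.67, 37.48). Then cos ∠AVQ = VA·VQ / (|VA||VQ|), giving 14.16°.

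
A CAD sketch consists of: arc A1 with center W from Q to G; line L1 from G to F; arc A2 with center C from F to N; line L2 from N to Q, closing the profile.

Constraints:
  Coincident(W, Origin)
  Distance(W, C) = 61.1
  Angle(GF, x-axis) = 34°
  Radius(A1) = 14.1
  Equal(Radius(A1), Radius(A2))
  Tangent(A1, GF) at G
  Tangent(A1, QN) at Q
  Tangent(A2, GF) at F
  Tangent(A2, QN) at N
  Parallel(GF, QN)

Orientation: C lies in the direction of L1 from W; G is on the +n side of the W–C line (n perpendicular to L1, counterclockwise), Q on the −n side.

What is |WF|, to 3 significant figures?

62.7

The slot axis is L1's direction at 34.0°, so u = (cos 34.0°, sin 34.0°) = (0.829, 0.559) and n = (−sin 34.0°, cos 34.0°) = (-0.559, 0.829). W is at the origin and C lies 61.1 along u from W, so C = 61.1·u = (50.7, 34.2). Tangency of A1 to both parallel lines with radius 14.1 puts G and Q at W ± 14.1·n: G = (-7.88, 11.7), Q = (7.88, -11.7). Equal radii place F and N the same way about C: F = C + 14.1·n = (42.8, 45.9), N = C − 14.1·n = (58.5, 22.5). Then |WF| = |F − W| = 62.7.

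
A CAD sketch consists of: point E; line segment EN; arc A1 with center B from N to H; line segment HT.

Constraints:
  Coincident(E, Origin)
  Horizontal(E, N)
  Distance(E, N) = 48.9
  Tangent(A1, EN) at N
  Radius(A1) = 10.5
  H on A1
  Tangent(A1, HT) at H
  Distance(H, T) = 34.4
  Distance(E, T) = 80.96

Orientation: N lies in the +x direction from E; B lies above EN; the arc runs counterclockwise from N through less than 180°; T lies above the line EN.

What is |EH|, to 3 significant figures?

59.1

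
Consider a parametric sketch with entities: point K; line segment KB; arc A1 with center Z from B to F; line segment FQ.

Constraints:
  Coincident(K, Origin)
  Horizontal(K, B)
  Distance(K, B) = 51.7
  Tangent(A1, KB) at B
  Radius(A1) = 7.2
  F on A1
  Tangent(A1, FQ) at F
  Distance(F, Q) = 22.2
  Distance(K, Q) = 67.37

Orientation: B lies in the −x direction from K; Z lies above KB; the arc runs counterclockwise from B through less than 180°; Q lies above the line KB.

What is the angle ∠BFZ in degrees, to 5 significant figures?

24.281°

K is at the origin; K and B share the same y with |KB| = 51.7 and B on the −x side, so B = (-51.700, 0.0000). The tangent condition forces ZB to be normal to KB, so Z = B + (0, 7.2) = (-51.700, 7.2000). Since ZF ⟂ FQ (tangency), |ZQ| = √(7.2² + 22.2²) = 23.338 regardless of where F sits on A1. So Q lies on both circle(K, 67.37) and circle(Z, 23.338); the above-KB intersection is Q = (-60.994, 28.608). F is the foot of the tangent from Q: F = (-46.302, 11.965).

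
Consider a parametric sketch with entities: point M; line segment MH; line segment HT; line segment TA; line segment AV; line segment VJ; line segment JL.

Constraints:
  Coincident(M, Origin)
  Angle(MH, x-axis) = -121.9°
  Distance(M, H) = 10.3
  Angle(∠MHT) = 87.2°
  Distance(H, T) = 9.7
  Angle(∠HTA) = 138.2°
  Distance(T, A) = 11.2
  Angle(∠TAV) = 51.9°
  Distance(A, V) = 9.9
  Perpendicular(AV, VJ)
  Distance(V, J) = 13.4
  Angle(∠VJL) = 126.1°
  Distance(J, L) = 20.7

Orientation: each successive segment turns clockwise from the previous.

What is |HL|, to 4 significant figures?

27.74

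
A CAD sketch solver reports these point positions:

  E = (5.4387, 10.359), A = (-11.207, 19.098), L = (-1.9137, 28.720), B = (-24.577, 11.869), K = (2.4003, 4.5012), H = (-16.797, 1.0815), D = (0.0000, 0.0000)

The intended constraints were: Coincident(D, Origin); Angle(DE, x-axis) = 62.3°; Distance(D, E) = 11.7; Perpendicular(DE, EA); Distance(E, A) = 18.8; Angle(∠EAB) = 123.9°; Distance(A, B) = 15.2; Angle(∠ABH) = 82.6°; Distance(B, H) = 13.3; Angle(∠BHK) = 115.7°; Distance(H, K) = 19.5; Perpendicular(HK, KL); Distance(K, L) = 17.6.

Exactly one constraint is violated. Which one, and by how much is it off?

Distance(K, L) = 17.6 — off by 7.00.

D = (0.00, 0.00) ✓; DE at 62.30° ✓; |DE| = 11.70 ✓; ∠(DE, EA) = 90.00° ✓; |EA| = 18.80 ✓; ∠EAB = 123.9° ✓; |AB| = 15.20 ✓; ∠ABH = 82.60° ✓; |BH| = 13.30 ✓; ∠BHK = 115.7° ✓; |HK| = 19.50 ✓; ∠(HK, KL) = 90.00° ✓; |KL| = 24.60 ✗.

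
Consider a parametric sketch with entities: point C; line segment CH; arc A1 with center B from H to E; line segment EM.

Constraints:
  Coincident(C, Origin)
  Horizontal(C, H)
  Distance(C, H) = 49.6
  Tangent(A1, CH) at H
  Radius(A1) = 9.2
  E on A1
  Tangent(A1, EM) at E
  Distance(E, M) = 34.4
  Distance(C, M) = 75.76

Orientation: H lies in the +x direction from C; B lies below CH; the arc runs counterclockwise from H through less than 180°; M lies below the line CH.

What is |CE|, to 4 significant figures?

44.74

Checks: |BE| = 9.200 ✓; ∠(BE, EM) = 90.00° ✓; |EM| = 34.40 ✓; |CM| = 75.76 ✓.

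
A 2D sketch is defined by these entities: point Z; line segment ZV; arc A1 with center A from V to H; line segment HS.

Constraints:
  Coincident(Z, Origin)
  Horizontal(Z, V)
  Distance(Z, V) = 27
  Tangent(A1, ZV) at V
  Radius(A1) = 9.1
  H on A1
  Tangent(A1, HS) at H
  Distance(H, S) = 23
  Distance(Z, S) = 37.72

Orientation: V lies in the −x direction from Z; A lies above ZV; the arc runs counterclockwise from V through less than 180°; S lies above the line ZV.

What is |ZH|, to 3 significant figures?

20.3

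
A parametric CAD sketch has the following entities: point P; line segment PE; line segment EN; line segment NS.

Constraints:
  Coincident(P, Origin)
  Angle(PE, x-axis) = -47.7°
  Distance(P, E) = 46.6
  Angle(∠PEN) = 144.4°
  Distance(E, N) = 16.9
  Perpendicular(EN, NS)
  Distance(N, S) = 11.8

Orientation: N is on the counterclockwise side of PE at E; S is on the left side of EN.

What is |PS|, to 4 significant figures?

56.89

P is at the origin; PE runs at -47.7° with length 46.6, so E = 46.6·(cos -47.7°, sin -47.7°) = (31.36, -34.47). ∠PEN = 144.4°, so EN runs at -47.7° + (180° − 144.4°) = -12.10° from the x-axis; with |EN| = 16.9, N = E + 16.9·(cos -12.10°, sin -12.10°) = (47.89, -38.01). EN is perpendicular to NS; with |NS| = 11.8 on the left of EN, S = N + 11.8·(0.2096, 0.9778) = (50.36, -26.47). Then |PS| = |S − P| = 56.89.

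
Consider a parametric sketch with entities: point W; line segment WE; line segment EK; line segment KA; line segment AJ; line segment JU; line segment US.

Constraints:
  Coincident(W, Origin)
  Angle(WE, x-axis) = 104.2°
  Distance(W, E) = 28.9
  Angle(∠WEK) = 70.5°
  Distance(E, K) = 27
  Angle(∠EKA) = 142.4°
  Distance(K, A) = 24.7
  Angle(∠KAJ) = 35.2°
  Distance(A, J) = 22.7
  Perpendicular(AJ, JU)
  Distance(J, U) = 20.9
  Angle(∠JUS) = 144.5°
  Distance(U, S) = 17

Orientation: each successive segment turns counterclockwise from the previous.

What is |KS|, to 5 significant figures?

21.782

W is at the origin; WE runs at 104.2° with length 28.9, so E = (-7.0894, 28.017). ∠WEK = 70.5° gives EK at -146.30° from the x-axis; with |EK| = 27.0, K = (-29.552, 13.036). ∠EKA = 142.4° gives KA at -108.70° from the x-axis; with |KA| = 24.7, A = (-37.471, -10.360). ∠KAJ = 35.2° gives AJ at 36.100° from the x-axis; with |AJ| = 22.7, J = (-19.130, 3.0148). AJ ⟂ JU, so JU runs at 126.10°; with |JU| = 20.9, U = (-31.444, 19.902). ∠JUS = 144.5° gives US at 161.60° from the x-axis; with |US| = 17.0, S = (-47.575, 25.268). Then |KS| = |S − K| = 21.782.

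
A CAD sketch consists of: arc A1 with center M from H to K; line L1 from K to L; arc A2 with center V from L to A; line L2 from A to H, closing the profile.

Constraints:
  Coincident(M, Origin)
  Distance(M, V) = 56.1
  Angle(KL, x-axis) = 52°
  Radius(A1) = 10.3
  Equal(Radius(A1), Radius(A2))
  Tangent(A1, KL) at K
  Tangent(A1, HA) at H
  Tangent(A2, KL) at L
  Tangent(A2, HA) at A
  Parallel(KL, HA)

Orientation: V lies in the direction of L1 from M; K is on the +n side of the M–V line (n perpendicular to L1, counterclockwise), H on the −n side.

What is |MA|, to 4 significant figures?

57.04

The slot axis is L1's direction at 52.0°, so u = (cos 52.0°, sin 52.0°) = (0.6157, 0.7880) and n = (−sin 52.0°, cos 52.0°) = (-0.7880, 0.6157). M is at the origin and V lies 56.1 along u from M, so V = 56.1·u = (34.54, 44.21). Tangency of A1 to both parallel lines with radius 10.3 puts K and H at M ± 10.3·n: K = (-8.117, 6.341), H = (8.117, -6.341). Equal radii place L and A the same way about V: L = V + 10.3·n = (26.42, 50.55), A = V − 10.3·n = (42.66, 37.87). Then |MA| = |A − M| = 57.04.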